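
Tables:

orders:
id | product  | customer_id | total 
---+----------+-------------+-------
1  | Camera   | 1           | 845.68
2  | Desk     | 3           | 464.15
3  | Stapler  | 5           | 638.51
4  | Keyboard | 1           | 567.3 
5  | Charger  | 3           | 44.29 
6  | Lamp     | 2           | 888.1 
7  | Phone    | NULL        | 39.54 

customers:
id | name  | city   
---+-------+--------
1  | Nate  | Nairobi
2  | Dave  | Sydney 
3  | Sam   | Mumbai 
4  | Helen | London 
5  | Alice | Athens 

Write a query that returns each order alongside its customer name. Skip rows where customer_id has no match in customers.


INNER JOIN keeps only orders rows whose customer_id matches an id in customers. Walk through each order:
  - order 1 (Camera): customer_id=1 -> matches Nate
  - order 2 (Desk): customer_id=3 -> matches Sam
  - order 3 (Stapler): customer_id=5 -> matches Alice
  - order 4 (Keyboard): customer_id=1 -> matches Nate
  - order 5 (Charger): customer_id=3 -> matches Sam
  - order 6 (Lamp): customer_id=2 -> matches Dave
  - order 7 (Phone): customer_id=NULL, no match -> dropped
So 1 of 7 rows is dropped.

SQL:
SELECT a.product, b.name AS customer
FROM orders a
INNER JOIN customers b ON a.customer_id = b.id

Result:
product  | customer
---------+---------
Camera   | Nate    
Desk     | Sam     
Stapler  | Alice   
Keyboard | Nate    
Charger  | Sam     
Lamp     | Dave    


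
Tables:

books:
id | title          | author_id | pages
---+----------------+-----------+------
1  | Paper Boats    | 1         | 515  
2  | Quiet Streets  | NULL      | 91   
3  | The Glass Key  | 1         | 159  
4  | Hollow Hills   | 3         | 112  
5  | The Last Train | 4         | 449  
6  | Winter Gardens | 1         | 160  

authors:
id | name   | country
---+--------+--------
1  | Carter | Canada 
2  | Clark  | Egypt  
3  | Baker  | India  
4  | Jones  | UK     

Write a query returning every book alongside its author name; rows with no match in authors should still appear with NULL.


LEFT JOIN keeps every row from books (the left table); where author_id has no match in authors, the author columns become NULL. Walk through each book:
  - book 1 (Paper Boats): author_id=1 -> matches Carter
  - book 2 (Quiet Streets): author_id=NULL, no match -> kept with NULL
  - book 3 (The Glass Key): author_id=1 -> matches Carter
  - book 4 (Hollow Hills): author_id=3 -> matches Baker
  - book 5 (The Last Train): author_id=4 -> matches Jones
  - book 6 (Winter Gardens): author_id=1 -> matches Carter
All 6 rows appear; 1 has NULL author.

SQL:
SELECT a.title, b.name AS author
FROM books a
LEFT JOIN authors b ON a.author_id = b.id

Result:
title          | author
---------------+-------
Paper Boats    | Carter
Quiet Streets  | NULL  
The Glass Key  | Carter
Hollow Hills   | Baker 
The Last Train | Jones 
Winter Gardens | Carter


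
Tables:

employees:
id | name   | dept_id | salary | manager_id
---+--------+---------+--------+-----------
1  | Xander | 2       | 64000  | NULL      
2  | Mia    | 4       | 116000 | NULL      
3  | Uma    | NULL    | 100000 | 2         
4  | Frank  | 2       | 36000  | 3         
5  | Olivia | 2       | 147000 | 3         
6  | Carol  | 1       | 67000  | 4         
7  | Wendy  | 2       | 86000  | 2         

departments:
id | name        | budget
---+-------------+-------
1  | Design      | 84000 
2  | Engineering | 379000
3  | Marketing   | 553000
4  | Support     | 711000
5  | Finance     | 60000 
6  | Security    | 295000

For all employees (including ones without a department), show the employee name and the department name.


LEFT JOIN keeps every row from employees (the left table); where dept_id has no match in departments, the department columns become NULL. Walk through each employee:
  - employee 1 (Xander): dept_id=2 -> matches Engineering
  - employee 2 (Mia): dept_id=4 -> matches Support
  - employee 3 (Uma): dept_id=NULL, no match -> kept with NULL
  - employee 4 (Frank): dept_id=2 -> matches Engineering
  - employee 5 (Olivia): dept_id=2 -> matches Engineering
  - employee 6 (Carol): dept_id=1 -> matches Design
  - employee 7 (Wendy): dept_id=2 -> matches Engineering
All 7 rows appear; 1 has NULL department.

SQL:
SELECT a.name, b.name AS department
FROM employees a
LEFT JOIN departments b ON a.dept_id = b.id

Result:
name   | department 
-------+------------
Xander | Engineering
Mia    | Support    
Uma    | NULL       
Frank  | Engineering
Olivia | Engineering
Carol  | Design     
Wendy  | Engineering


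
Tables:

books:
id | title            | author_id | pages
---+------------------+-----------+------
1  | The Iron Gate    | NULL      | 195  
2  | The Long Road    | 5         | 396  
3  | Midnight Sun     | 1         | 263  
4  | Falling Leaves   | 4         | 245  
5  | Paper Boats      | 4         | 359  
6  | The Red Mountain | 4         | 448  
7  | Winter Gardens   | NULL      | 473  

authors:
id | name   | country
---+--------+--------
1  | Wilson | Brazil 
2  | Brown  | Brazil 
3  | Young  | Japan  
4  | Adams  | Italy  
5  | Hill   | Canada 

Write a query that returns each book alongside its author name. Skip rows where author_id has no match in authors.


INNER JOIN keeps only books rows whose author_id matches an id in authors. Walk through each book:
  - book 1 (The Iron Gate): author_id=NULL, no match -> dropped
  - book 2 (The Long Road): author_id=5 -> matches Hill
  - book 3 (Midnight Sun): author_id=1 -> matches Wilson
  - book 4 (Falling Leaves): author_id=4 -> matches Adams
  - book 5 (Paper Boats): author_id=4 -> matches Adams
  - book 6 (The Red Mountain): author_id=4 -> matches Adams
  - book 7 (Winter Gardens): author_id=NULL, no match -> dropped
So 2 of 7 rows are dropped.

SQL:
SELECT a.title, b.name AS author
FROM books a
INNER JOIN authors b ON a.author_id = b.id

Result:
title            | author
-----------------+-------
The Long Road    | Hill  
Midnight Sun     | Wilson
Falling Leaves   | Adams 
Paper Boats      | Adams 
The Red Mountain | Adams 


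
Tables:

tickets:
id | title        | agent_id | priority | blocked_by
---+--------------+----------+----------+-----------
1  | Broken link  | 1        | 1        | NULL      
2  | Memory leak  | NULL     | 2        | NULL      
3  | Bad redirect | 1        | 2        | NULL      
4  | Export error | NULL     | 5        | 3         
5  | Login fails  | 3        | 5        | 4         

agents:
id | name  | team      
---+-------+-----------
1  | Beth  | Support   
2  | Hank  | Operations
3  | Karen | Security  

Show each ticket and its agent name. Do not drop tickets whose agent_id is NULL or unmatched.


LEFT JOIN keeps every row from tickets (the left table); where agent_id has no match in agents, the agent columns become NULL. Walk through each ticket:
  - ticket 1 (Broken link): agent_id=1 -> matches Beth
  - ticket 2 (Memory leak): agent_id=NULL, no match -> kept with NULL
  - ticket 3 (Bad redirect): agent_id=1 -> matches Beth
  - ticket 4 (Export error): agent_id=NULL, no match -> kept with NULL
  - ticket 5 (Login fails): agent_id=3 -> matches Karen
All 5 rows appear; 2 have NULL agent.

SQL:
SELECT a.title, b.name AS agent
FROM tickets a
LEFT JOIN agents b ON a.agent_id = b.id

Result:
title        | agent
-------------+------
Broken link  | Beth 
Memory leak  | NULL 
Bad redirect | Beth 
Export error | NULL 
Login fails  | Karen


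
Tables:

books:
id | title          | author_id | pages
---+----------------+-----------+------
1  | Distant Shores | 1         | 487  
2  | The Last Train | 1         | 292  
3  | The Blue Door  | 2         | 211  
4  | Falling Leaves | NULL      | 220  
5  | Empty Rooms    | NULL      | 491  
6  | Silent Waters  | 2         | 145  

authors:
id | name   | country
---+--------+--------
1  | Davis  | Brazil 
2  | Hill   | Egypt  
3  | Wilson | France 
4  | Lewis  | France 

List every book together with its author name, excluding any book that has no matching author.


INNER JOIN keeps only books rows whose author_id matches an id in authors. Walk through each book:
  - book 1 (Distant Shores): author_id=1 -> matches Davis
  - book 2 (The Last Train): author_id=1 -> matches Davis
  - book 3 (The Blue Door): author_id=2 -> matches Hill
  - book 4 (Falling Leaves): author_id=NULL, no match -> dropped
  - book 5 (Empty Rooms): author_id=NULL, no match -> dropped
  - book 6 (Silent Waters): author_id=2 -> matches Hill
So 2 of 6 rows are dropped.

SQL:
SELECT a.title, b.name AS author
FROM books a
INNER JOIN authors b ON a.author_id = b.id

Result:
title          | author
---------------+-------
Distant Shores | Davis 
The Last Train | Davis 
The Blue Door  | Hill  
Silent Waters  | Hill  


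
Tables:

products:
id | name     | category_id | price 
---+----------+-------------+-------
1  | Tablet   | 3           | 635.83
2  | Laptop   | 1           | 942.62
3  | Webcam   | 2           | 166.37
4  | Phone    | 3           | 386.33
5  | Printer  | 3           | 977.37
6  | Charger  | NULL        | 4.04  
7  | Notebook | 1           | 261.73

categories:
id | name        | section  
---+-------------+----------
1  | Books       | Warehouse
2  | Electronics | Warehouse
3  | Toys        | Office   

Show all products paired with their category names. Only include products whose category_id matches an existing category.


INNER JOIN keeps only products rows whose category_id matches an id in categories. Walk through each product:
  - product 1 (Tablet): category_id=3 -> matches Toys
  - product 2 (Laptop): category_id=1 -> matches Books
  - product 3 (Webcam): category_id=2 -> matches Electronics
  - product 4 (Phone): category_id=3 -> matches Toys
  - product 5 (Printer): category_id=3 -> matches Toys
  - product 6 (Charger): category_id=NULL, no match -> dropped
  - product 7 (Notebook): category_id=1 -> matches Books
So 1 of 7 rows is dropped.

SQL:
SELECT a.name, b.name AS category
FROM products a
INNER JOIN categories b ON a.category_id = b.id

Result:
name     | category   
---------+------------
Tablet   | Toys       
Laptop   | Books      
Webcam   | Electronics
Phone    | Toys       
Printer  | Toys       
Notebook | Books      


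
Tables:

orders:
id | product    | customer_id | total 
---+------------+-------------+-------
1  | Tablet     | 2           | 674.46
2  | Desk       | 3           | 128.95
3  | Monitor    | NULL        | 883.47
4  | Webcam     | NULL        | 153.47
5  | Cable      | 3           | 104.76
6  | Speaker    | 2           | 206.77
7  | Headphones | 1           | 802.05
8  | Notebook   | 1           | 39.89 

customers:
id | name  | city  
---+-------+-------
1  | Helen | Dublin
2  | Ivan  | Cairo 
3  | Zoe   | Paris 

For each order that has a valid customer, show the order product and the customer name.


INNER JOIN keeps only orders rows whose customer_id matches an id in customers. Walk through each order:
  - order 1 (Tablet): customer_id=2 -> matches Ivan
  - order 2 (Desk): customer_id=3 -> matches Zoe
  - order 3 (Monitor): customer_id=NULL, no match -> dropped
  - order 4 (Webcam): customer_id=NULL, no match -> dropped
  - order 5 (Cable): customer_id=3 -> matches Zoe
  - order 6 (Speaker): customer_id=2 -> matches Ivan
  - order 7 (Headphones): customer_id=1 -> matches Helen
  - order 8 (Notebook): customer_id=1 -> matches Helen
So 2 of 8 rows are dropped.

SQL:
SELECT a.product, b.name AS customer
FROM orders a
INNER JOIN customers b ON a.customer_id = b.id

Result:
product    | customer
-----------+---------
Tablet     | Ivan    
Desk       | Zoe     
Cable      | Zoe     
Speaker    | Ivan    
Headphones | Helen   
Notebook   | Helen   


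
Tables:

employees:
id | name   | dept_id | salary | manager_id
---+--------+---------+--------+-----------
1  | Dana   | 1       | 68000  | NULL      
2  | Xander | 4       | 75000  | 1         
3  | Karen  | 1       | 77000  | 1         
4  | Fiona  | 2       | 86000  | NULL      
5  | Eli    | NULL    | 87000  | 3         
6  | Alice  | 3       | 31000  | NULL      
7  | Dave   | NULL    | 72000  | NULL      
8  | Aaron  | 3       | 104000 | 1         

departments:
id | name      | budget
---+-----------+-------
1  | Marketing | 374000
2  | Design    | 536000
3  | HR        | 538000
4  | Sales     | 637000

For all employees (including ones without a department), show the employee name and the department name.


LEFT JOIN keeps every row from employees (the left table); where dept_id has no match in departments, the department columns become NULL. Walk through each employee:
  - employee 1 (Dana): dept_id=1 -> matches Marketing
  - employee 2 (Xander): dept_id=4 -> matches Sales
  - employee 3 (Karen): dept_id=1 -> matches Marketing
  - employee 4 (Fiona): dept_id=2 -> matches Design
  - employee 5 (Eli): dept_id=NULL, no match -> kept with NULL
  - employee 6 (Alice): dept_id=3 -> matches HR
  - employee 7 (Dave): dept_id=NULL, no match -> kept with NULL
  - employee 8 (Aaron): dept_id=3 -> matches HR
All 8 rows appear; 2 have NULL department.

SQL:
SELECT a.name, b.name AS department
FROM employees a
LEFT JOIN departments b ON a.dept_id = b.id

Result:
name   | department
-------+-----------
Dana   | Marketing 
Xander | Sales     
Karen  | Marketing 
Fiona  | Design    
Eli    | NULL      
Alice  | HR        
Dave   | NULL      
Aaron  | HR        


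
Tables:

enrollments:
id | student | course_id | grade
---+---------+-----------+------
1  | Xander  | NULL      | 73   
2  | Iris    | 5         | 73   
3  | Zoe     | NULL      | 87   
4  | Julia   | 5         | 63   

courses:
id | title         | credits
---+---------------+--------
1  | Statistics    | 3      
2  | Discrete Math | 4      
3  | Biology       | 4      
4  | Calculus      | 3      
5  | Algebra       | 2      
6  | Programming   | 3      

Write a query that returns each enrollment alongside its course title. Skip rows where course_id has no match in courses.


INNER JOIN keeps only enrollments rows whose course_id matches an id in courses. Walk through each enrollment:
  - enrollment 1 (Xander): course_id=NULL, no match -> dropped
  - enrollment 2 (Iris): course_id=5 -> matches Algebra
  - enrollment 3 (Zoe): course_id=NULL, no match -> dropped
  - enrollment 4 (Julia): course_id=5 -> matches Algebra
So 2 of 4 rows are dropped.

SQL:
SELECT a.student, b.title AS course
FROM enrollments a
INNER JOIN courses b ON a.course_id = b.id

Result:
student | course 
--------+--------
Iris    | Algebra
Julia   | Algebra


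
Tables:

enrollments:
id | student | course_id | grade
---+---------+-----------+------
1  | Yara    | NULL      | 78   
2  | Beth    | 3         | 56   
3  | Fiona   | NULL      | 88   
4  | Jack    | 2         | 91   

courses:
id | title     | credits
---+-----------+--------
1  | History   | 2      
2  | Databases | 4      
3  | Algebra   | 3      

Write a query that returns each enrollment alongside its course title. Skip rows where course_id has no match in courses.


INNER JOIN keeps only enrollments rows whose course_id matches an id in courses. Walk through each enrollment:
  - enrollment 1 (Yara): course_id=NULL, no match -> dropped
  - enrollment 2 (Beth): course_id=3 -> matches Algebra
  - enrollment 3 (Fiona): course_id=NULL, no match -> dropped
  - enrollment 4 (Jack): course_id=2 -> matches Databases
So 2 of 4 rows are dropped.

SQL:
SELECT a.student, b.title AS course
FROM enrollments a
INNER JOIN courses b ON a.course_id = b.id

Result:
student | course   
--------+----------
Beth    | Algebra  
Jack    | Databases


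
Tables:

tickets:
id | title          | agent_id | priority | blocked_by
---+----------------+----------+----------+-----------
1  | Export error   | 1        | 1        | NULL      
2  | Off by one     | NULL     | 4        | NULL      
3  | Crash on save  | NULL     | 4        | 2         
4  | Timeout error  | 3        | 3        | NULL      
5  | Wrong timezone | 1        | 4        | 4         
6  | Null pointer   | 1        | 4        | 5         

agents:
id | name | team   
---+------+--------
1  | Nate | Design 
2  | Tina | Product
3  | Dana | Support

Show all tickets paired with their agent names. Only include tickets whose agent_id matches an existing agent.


INNER JOIN keeps only tickets rows whose agent_id matches an id in agents. Walk through each ticket:
  - ticket 1 (Export error): agent_id=1 -> matches Nate
  - ticket 2 (Off by one): agent_id=NULL, no match -> dropped
  - ticket 3 (Crash on save): agent_id=NULL, no match -> dropped
  - ticket 4 (Timeout error): agent_id=3 -> matches Dana
  - ticket 5 (Wrong timezone): agent_id=1 -> matches Nate
  - ticket 6 (Null pointer): agent_id=1 -> matches Nate
So 2 of 6 rows are dropped.

SQL:
SELECT a.title, b.name AS agent
FROM tickets a
INNER JOIN agents b ON a.agent_id = b.id

Result:
title          | agent
---------------+------
Export error   | Nate 
Timeout error  | Dana 
Wrong timezone | Nate 
Null pointer   | Nate 


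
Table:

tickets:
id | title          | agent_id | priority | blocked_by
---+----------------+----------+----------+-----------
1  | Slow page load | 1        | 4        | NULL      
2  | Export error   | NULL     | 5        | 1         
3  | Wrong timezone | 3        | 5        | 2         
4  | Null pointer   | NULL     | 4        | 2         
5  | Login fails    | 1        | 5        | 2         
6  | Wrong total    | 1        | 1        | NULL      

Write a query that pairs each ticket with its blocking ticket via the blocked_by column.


This is a self-join: tickets is joined to a second copy of itself, matching each row's blocked_by to another row's id. Use LEFT JOIN so rows with blocked_by=NULL are kept.
  - ticket 1 (Slow page load): blocked_by=NULL -> NULL
  - ticket 2 (Export error): blocked_by=1 -> Slow page load
  - ticket 3 (Wrong timezone): blocked_by=2 -> Export error
  - ticket 4 (Null pointer): blocked_by=2 -> Export error
  - ticket 5 (Login fails): blocked_by=2 -> Export error
  - ticket 6 (Wrong total): blocked_by=NULL -> NULL

SQL:
SELECT a.title AS item, b.title AS blocked_by
FROM tickets a
LEFT JOIN tickets b ON a.blocked_by = b.id

Result:
item           | blocked_by    
---------------+---------------
Slow page load | NULL          
Export error   | Slow page load
Wrong timezone | Export error  
Null pointer   | Export error  
Login fails    | Export error  
Wrong total    | NULL          


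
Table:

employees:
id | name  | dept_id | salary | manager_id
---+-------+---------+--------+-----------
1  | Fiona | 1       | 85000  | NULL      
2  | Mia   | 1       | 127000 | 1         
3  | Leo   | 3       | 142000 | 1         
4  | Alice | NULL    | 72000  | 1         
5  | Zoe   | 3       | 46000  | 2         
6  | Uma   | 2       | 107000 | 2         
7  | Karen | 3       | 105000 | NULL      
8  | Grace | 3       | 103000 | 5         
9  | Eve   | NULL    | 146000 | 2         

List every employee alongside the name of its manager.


This is a self-join: employees is joined to a second copy of itself, matching each row's manager_id to another row's id. Use LEFT JOIN so rows with manager_id=NULL are kept.
  - employee 1 (Fiona): manager_id=NULL -> NULL
  - employee 2 (Mia): manager_id=1 -> Fiona
  - employee 3 (Leo): manager_id=1 -> Fiona
  - employee 4 (Alice): manager_id=1 -> Fiona
  - employee 5 (Zoe): manager_id=2 -> Mia
  - employee 6 (Uma): manager_id=2 -> Mia
  - employee 7 (Karen): manager_id=NULL -> NULL
  - employee 8 (Grace): manager_id=5 -> Zoe
  - employee 9 (Eve): manager_id=2 -> Mia

SQL:
SELECT a.name AS item, b.name AS manager
FROM employees a
LEFT JOIN employees b ON a.manager_id = b.id

Result:
item  | manager
------+--------
Fiona | NULL   
Mia   | Fiona  
Leo   | Fiona  
Alice | Fiona  
Zoe   | Mia    
Uma   | Mia    
Karen | NULL   
Grace | Zoe    
Eve   | Mia    


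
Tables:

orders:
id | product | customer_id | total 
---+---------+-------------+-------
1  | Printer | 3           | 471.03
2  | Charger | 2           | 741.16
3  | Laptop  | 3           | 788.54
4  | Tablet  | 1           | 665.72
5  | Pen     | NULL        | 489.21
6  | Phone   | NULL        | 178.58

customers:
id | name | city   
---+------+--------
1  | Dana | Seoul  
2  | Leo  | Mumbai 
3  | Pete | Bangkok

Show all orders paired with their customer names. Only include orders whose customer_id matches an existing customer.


INNER JOIN keeps only orders rows whose customer_id matches an id in customers. Walk through each order:
  - order 1 (Printer): customer_id=3 -> matches Pete
  - order 2 (Charger): customer_id=2 -> matches Leo
  - order 3 (Laptop): customer_id=3 -> matches Pete
  - order 4 (Tablet): customer_id=1 -> matches Dana
  - order 5 (Pen): customer_id=NULL, no match -> dropped
  - order 6 (Phone): customer_id=NULL, no match -> dropped
So 2 of 6 rows are dropped.

SQL:
SELECT a.product, b.name AS customer
FROM orders a
INNER JOIN customers b ON a.customer_id = b.id

Result:
product | customer
--------+---------
Printer | Pete    
Charger | Leo     
Laptop  | Pete    
Tablet  | Dana    


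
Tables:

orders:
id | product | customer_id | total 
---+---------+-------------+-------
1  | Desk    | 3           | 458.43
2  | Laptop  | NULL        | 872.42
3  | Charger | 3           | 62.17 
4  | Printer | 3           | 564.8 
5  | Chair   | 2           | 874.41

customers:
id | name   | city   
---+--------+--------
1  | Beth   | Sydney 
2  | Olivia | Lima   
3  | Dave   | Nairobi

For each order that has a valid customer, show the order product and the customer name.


INNER JOIN keeps only orders rows whose customer_id matches an id in customers. Walk through each order:
  - order 1 (Desk): customer_id=3 -> matches Dave
  - order 2 (Laptop): customer_id=NULL, no match -> dropped
  - order 3 (Charger): customer_id=3 -> matches Dave
  - order 4 (Printer): customer_id=3 -> matches Dave
  - order 5 (Chair): customer_id=2 -> matches Olivia
So 1 of 5 rows is dropped.

SQL:
SELECT a.product, b.name AS customer
FROM orders a
INNER JOIN customers b ON a.customer_id = b.id

Result:
product | customer
--------+---------
Desk    | Dave    
Charger | Dave    
Printer | Dave    
Chair   | Olivia  


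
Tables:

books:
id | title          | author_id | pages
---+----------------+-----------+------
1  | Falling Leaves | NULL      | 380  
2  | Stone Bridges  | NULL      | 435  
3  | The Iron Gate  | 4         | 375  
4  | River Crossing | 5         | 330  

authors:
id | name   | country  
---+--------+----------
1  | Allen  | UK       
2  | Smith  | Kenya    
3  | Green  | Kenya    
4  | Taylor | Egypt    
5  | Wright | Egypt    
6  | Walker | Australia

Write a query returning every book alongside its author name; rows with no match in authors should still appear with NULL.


LEFT JOIN keeps every row from books (the left table); where author_id has no match in authors, the author columns become NULL. Walk through each book:
  - book 1 (Falling Leaves): author_id=NULL, no match -> kept with NULL
  - book 2 (Stone Bridges): author_id=NULL, no match -> kept with NULL
  - book 3 (The Iron Gate): author_id=4 -> matches Taylor
  - book 4 (River Crossing): author_id=5 -> matches Wright
All 4 rows appear; 2 have NULL author.

SQL:
SELECT a.title, b.name AS author
FROM books a
LEFT JOIN authors b ON a.author_id = b.id

Result:
title          | author
---------------+-------
Falling Leaves | NULL  
Stone Bridges  | NULL  
The Iron Gate  | Taylor
River Crossing | Wright


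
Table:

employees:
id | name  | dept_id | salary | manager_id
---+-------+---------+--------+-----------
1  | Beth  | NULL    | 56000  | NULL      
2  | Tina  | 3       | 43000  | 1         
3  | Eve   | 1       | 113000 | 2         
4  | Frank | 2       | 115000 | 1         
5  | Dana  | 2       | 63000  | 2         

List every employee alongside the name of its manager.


This is a self-join: employees is joined to a second copy of itself, matching each row's manager_id to another row's id. Use LEFT JOIN so rows with manager_id=NULL are kept.
  - employee 1 (Beth): manager_id=NULL -> NULL
  - employee 2 (Tina): manager_id=1 -> Beth
  - employee 3 (Eve): manager_id=2 -> Tina
  - employee 4 (Frank): manager_id=1 -> Beth
  - employee 5 (Dana): manager_id=2 -> Tina

SQL:
SELECT a.name AS item, b.name AS manager
FROM employees a
LEFT JOIN employees b ON a.manager_id = b.id

Result:
item  | manager
------+--------
Beth  | NULL   
Tina  | Beth   
Eve   | Tina   
Frank | Beth   
Dana  | Tina   


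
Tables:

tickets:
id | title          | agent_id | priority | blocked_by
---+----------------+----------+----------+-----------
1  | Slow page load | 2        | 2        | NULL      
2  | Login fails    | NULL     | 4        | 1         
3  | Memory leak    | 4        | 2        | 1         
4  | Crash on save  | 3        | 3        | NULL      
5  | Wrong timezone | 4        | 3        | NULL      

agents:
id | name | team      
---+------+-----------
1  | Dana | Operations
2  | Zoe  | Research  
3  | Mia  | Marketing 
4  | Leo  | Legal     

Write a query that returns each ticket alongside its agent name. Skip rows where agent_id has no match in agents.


INNER JOIN keeps only tickets rows whose agent_id matches an id in agents. Walk through each ticket:
  - ticket 1 (Slow page load): agent_id=2 -> matches Zoe
  - ticket 2 (Login fails): agent_id=NULL, no match -> dropped
  - ticket 3 (Memory leak): agent_id=4 -> matches Leo
  - ticket 4 (Crash on save): agent_id=3 -> matches Mia
  - ticket 5 (Wrong timezone): agent_id=4 -> matches Leo
So 1 of 5 rows is dropped.

SQL:
SELECT a.title, b.name AS agent
FROM tickets a
INNER JOIN agents b ON a.agent_id = b.id

Result:
title          | agent
---------------+------
Slow page load | Zoe  
Memory leak    | Leo  
Crash on save  | Mia  
Wrong timezone | Leo  


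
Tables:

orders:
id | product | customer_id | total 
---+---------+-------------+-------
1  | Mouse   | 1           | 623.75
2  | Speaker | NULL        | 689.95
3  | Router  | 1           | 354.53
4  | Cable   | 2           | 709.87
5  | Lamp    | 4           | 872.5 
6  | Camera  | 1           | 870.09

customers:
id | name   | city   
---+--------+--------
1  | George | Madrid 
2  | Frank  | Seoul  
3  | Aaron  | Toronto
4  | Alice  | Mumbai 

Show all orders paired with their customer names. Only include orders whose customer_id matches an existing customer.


INNER JOIN keeps only orders rows whose customer_id matches an id in customers. Walk through each order:
  - order 1 (Mouse): customer_id=1 -> matches George
  - order 2 (Speaker): customer_id=NULL, no match -> dropped
  - order 3 (Router): customer_id=1 -> matches George
  - order 4 (Cable): customer_id=2 -> matches Frank
  - order 5 (Lamp): customer_id=4 -> matches Alice
  - order 6 (Camera): customer_id=1 -> matches George
So 1 of 6 rows is dropped.

SQL:
SELECT a.product, b.name AS customer
FROM orders a
INNER JOIN customers b ON a.customer_id = b.id

Result:
product | customer
--------+---------
Mouse   | George  
Router  | George  
Cable   | Frank   
Lamp    | Alice   
Camera  | George  


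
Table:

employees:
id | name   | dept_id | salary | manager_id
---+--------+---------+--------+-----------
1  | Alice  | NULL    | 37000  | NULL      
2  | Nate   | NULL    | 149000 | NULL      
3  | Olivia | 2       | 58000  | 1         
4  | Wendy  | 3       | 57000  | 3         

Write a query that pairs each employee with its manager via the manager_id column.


This is a self-join: employees is joined to a second copy of itself, matching each row's manager_id to another row's id. Use LEFT JOIN so rows with manager_id=NULL are kept.
  - employee 1 (Alice): manager_id=NULL -> NULL
  - employee 2 (Nate): manager_id=NULL -> NULL
  - employee 3 (Olivia): manager_id=1 -> Alice
  - employee 4 (Wendy): manager_id=3 -> Olivia

SQL:
SELECT a.name AS item, b.name AS manager
FROM employees a
LEFT JOIN employees b ON a.manager_id = b.id

Result:
item   | manager
-------+--------
Alice  | NULL   
Nate   | NULL   
Olivia | Alice  
Wendy  | Olivia 


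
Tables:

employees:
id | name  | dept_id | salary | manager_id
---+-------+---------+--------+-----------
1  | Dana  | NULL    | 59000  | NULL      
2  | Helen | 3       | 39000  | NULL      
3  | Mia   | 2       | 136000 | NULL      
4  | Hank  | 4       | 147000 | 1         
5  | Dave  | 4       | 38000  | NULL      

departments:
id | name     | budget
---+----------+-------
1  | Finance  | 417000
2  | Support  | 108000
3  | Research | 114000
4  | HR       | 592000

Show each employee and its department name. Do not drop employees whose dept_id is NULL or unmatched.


LEFT JOIN keeps every row from employees (the left table); where dept_id has no match in departments, the department columns become NULL. Walk through each employee:
  - employee 1 (Dana): dept_id=NULL, no match -> kept with NULL
  - employee 2 (Helen): dept_id=3 -> matches Research
  - employee 3 (Mia): dept_id=2 -> matches Support
  - employee 4 (Hank): dept_id=4 -> matches HR
  - employee 5 (Dave): dept_id=4 -> matches HR
All 5 rows appear; 1 has NULL department.

SQL:
SELECT a.name, b.name AS department
FROM employees a
LEFT JOIN departments b ON a.dept_id = b.id

Result:
name  | department
------+-----------
Dana  | NULL      
Helen | Research  
Mia   | Support   
Hank  | HR        
Dave  | HR        


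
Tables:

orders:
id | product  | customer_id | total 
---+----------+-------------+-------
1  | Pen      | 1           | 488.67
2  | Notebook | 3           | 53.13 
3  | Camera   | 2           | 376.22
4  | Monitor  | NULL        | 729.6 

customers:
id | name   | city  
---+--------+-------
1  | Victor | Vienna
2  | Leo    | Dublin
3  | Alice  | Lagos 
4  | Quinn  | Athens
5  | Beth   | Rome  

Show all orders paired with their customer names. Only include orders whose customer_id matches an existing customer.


INNER JOIN keeps only orders rows whose customer_id matches an id in customers. Walk through each order:
  - order 1 (Pen): customer_id=1 -> matches Victor
  - order 2 (Notebook): customer_id=3 -> matches Alice
  - order 3 (Camera): customer_id=2 -> matches Leo
  - order 4 (Monitor): customer_id=NULL, no match -> dropped
So 1 of 4 rows is dropped.

SQL:
SELECT a.product, b.name AS customer
FROM orders a
INNER JOIN customers b ON a.customer_id = b.id

Result:
product  | customer
---------+---------
Pen      | Victor  
Notebook | Alice   
Camera   | Leo     


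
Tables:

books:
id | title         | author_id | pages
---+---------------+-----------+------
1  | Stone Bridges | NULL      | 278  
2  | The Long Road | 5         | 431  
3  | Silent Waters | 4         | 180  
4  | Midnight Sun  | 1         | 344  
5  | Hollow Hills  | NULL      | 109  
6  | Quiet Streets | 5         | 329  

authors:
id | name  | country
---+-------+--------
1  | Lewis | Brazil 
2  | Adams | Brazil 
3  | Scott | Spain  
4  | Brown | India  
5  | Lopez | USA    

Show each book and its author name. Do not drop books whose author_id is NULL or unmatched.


LEFT JOIN keeps every row from books (the left table); where author_id has no match in authors, the author columns become NULL. Walk through each book:
  - book 1 (Stone Bridges): author_id=NULL, no match -> kept with NULL
  - book 2 (The Long Road): author_id=5 -> matches Lopez
  - book 3 (Silent Waters): author_id=4 -> matches Brown
  - book 4 (Midnight Sun): author_id=1 -> matches Lewis
  - book 5 (Hollow Hills): author_id=NULL, no match -> kept with NULL
  - book 6 (Quiet Streets): author_id=5 -> matches Lopez
All 6 rows appear; 2 have NULL author.

SQL:
SELECT a.title, b.name AS author
FROM books a
LEFT JOIN authors b ON a.author_id = b.id

Result:
title         | author
--------------+-------
Stone Bridges | NULL  
The Long Road | Lopez 
Silent Waters | Brown 
Midnight Sun  | Lewis 
Hollow Hills  | NULL  
Quiet Streets | Lopez 


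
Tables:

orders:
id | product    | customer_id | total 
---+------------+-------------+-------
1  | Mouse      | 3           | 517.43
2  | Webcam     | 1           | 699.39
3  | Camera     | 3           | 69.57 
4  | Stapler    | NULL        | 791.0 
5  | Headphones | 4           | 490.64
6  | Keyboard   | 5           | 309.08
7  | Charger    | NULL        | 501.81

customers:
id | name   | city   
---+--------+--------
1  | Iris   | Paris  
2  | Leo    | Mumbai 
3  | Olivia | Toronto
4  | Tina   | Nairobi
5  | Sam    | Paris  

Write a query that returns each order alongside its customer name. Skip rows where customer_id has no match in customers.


INNER JOIN keeps only orders rows whose customer_id matches an id in customers. Walk through each order:
  - order 1 (Mouse): customer_id=3 -> matches Olivia
  - order 2 (Webcam): customer_id=1 -> matches Iris
  - order 3 (Camera): customer_id=3 -> matches Olivia
  - order 4 (Stapler): customer_id=NULL, no match -> dropped
  - order 5 (Headphones): customer_id=4 -> matches Tina
  - order 6 (Keyboard): customer_id=5 -> matches Sam
  - order 7 (Charger): customer_id=NULL, no match -> dropped
So 2 of 7 rows are dropped.

SQL:
SELECT a.product, b.name AS customer
FROM orders a
INNER JOIN customers b ON a.customer_id = b.id

Result:
product    | customer
-----------+---------
Mouse      | Olivia  
Webcam     | Iris    
Camera     | Olivia  
Headphones | Tina    
Keyboard   | Sam     


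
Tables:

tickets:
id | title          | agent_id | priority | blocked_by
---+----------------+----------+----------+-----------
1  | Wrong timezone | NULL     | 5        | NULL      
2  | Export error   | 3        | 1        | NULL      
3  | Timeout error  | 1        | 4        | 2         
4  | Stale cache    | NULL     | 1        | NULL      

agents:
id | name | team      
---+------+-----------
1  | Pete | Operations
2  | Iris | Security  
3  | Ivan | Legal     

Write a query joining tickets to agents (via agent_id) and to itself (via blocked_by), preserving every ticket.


Two LEFT JOINs from the same base table tickets: one to agents via agent_id, one to tickets itself via blocked_by. Both are LEFT so every ticket is preserved.
Match against agents:
  - ticket 1 (Wrong timezone): agent_id=NULL, no match -> kept with NULL
  - ticket 2 (Export error): agent_id=3 -> matches Ivan
  - ticket 3 (Timeout error): agent_id=1 -> matches Pete
  - ticket 4 (Stale cache): agent_id=NULL, no match -> kept with NULL
Match against tickets (self):
  - ticket 1 (Wrong timezone): blocked_by=NULL -> NULL
  - ticket 2 (Export error): blocked_by=NULL -> NULL
  - ticket 3 (Timeout error): blocked_by=2 -> Export error
  - ticket 4 (Stale cache): blocked_by=NULL -> NULL

SQL:
SELECT a.title, b.name AS agent, c.title AS blocked_by
FROM tickets a
LEFT JOIN agents b ON a.agent_id = b.id
LEFT JOIN tickets c ON a.blocked_by = c.id

Result:
title          | agent | blocked_by  
---------------+-------+-------------
Wrong timezone | NULL  | NULL        
Export error   | Ivan  | NULL        
Timeout error  | Pete  | Export error
Stale cache    | NULL  | NULL        


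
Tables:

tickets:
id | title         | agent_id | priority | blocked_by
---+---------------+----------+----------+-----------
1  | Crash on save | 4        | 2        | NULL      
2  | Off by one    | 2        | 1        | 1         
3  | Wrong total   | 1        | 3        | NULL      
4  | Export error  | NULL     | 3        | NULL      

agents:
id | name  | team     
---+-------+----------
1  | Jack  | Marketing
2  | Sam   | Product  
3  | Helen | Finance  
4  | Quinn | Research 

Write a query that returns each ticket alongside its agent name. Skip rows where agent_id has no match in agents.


INNER JOIN keeps only tickets rows whose agent_id matches an id in agents. Walk through each ticket:
  - ticket 1 (Crash on save): agent_id=4 -> matches Quinn
  - ticket 2 (Off by one): agent_id=2 -> matches Sam
  - ticket 3 (Wrong total): agent_id=1 -> matches Jack
  - ticket 4 (Export error): agent_id=NULL, no match -> dropped
So 1 of 4 rows is dropped.

SQL:
SELECT a.title, b.name AS agent
FROM tickets a
INNER JOIN agents b ON a.agent_id = b.id

Result:
title         | agent
--------------+------
Crash on save | Quinn
Off by one    | Sam  
Wrong total   | Jack 


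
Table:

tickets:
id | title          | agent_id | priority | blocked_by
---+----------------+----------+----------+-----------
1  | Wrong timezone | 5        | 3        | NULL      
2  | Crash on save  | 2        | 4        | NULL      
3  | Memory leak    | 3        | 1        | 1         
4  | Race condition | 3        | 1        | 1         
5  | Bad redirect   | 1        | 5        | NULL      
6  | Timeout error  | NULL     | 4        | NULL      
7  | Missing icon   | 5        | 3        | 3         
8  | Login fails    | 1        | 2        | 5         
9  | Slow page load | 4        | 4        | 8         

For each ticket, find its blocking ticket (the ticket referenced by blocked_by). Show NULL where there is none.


This is a self-join: tickets is joined to a second copy of itself, matching each row's blocked_by to another row's id. Use LEFT JOIN so rows with blocked_by=NULL are kept.
  - ticket 1 (Wrong timezone): blocked_by=NULL -> NULL
  - ticket 2 (Crash on save): blocked_by=NULL -> NULL
  - ticket 3 (Memory leak): blocked_by=1 -> Wrong timezone
  - ticket 4 (Race condition): blocked_by=1 -> Wrong timezone
  - ticket 5 (Bad redirect): blocked_by=NULL -> NULL
  - ticket 6 (Timeout error): blocked_by=NULL -> NULL
  - ticket 7 (Missing icon): blocked_by=3 -> Memory leak
  - ticket 8 (Login fails): blocked_by=5 -> Bad redirect
  - ticket 9 (Slow page load): blocked_by=8 -> Login fails

SQL:
SELECT a.title AS item, b.title AS blocked_by
FROM tickets a
LEFT JOIN tickets b ON a.blocked_by = b.id

Result:
item           | blocked_by    
---------------+---------------
Wrong timezone | NULL          
Crash on save  | NULL          
Memory leak    | Wrong timezone
Race condition | Wrong timezone
Bad redirect   | NULL          
Timeout error  | NULL          
Missing icon   | Memory leak   
Login fails    | Bad redirect  
Slow page load | Login fails   


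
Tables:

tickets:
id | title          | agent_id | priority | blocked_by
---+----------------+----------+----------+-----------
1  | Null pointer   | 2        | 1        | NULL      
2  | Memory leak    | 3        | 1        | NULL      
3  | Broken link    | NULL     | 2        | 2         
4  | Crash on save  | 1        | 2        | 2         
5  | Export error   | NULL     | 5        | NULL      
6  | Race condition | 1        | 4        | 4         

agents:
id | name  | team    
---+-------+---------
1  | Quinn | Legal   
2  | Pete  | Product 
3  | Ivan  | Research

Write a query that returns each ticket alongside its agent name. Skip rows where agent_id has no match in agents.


INNER JOIN keeps only tickets rows whose agent_id matches an id in agents. Walk through each ticket:
  - ticket 1 (Null pointer): agent_id=2 -> matches Pete
  - ticket 2 (Memory leak): agent_id=3 -> matches Ivan
  - ticket 3 (Broken link): agent_id=NULL, no match -> dropped
  - ticket 4 (Crash on save): agent_id=1 -> matches Quinn
  - ticket 5 (Export error): agent_id=NULL, no match -> dropped
  - ticket 6 (Race condition): agent_id=1 -> matches Quinn
So 2 of 6 rows are dropped.

SQL:
SELECT a.title, b.name AS agent
FROM tickets a
INNER JOIN agents b ON a.agent_id = b.id

Result:
title          | agent
---------------+------
Null pointer   | Pete 
Memory leak    | Ivan 
Crash on save  | Quinn
Race condition | Quinn


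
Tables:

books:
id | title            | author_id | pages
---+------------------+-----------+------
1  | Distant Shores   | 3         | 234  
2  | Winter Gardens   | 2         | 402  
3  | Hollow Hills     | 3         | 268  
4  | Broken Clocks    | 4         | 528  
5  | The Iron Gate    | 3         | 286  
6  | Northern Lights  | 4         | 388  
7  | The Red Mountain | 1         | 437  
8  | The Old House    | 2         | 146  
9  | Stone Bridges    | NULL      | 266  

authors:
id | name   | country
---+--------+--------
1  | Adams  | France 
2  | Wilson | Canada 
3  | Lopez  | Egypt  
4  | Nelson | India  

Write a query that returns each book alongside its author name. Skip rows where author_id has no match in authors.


INNER JOIN keeps only books rows whose author_id matches an id in authors. Walk through each book:
  - book 1 (Distant Shores): author_id=3 -> matches Lopez
  - book 2 (Winter Gardens): author_id=2 -> matches Wilson
  - book 3 (Hollow Hills): author_id=3 -> matches Lopez
  - book 4 (Broken Clocks): author_id=4 -> matches Nelson
  - book 5 (The Iron Gate): author_id=3 -> matches Lopez
  - book 6 (Northern Lights): author_id=4 -> matches Nelson
  - book 7 (The Red Mountain): author_id=1 -> matches Adams
  - book 8 (The Old House): author_id=2 -> matches Wilson
  - book 9 (Stone Bridges): author_id=NULL, no match -> dropped
So 1 of 9 rows is dropped.

SQL:
SELECT a.title, b.name AS author
FROM books a
INNER JOIN authors b ON a.author_id = b.id

Result:
title            | author
-----------------+-------
Distant Shores   | Lopez 
Winter Gardens   | Wilson
Hollow Hills     | Lopez 
Broken Clocks    | Nelson
The Iron Gate    | Lopez 
Northern Lights  | Nelson
The Red Mountain | Adams 
The Old House    | Wilson
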